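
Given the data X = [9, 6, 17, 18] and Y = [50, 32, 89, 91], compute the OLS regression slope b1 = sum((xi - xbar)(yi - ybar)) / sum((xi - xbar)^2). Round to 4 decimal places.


The sample means are xbar = 12.5000 and ybar = 65.5000.
Compute S_xx = 105.0000 and S_xy = 518.0000.
Slope b1 = S_xy / S_xx = 518.0000 / 105.0000 = 4.9333.

4.9333


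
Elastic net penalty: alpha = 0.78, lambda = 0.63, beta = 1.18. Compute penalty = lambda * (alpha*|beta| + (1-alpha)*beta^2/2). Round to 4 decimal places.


alpha * |beta| = 0.78 * 1.18 = 0.9204.
(1-alpha) * beta^2/2 = 0.22 * 1.3924/2 = 0.1532.
Total = 0.63 * (0.9204 + 0.1532) = 0.6763.

0.6763


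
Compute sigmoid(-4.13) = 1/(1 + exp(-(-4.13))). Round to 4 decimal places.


First, exp(4.1300) = 62.1779.
Then sigma(z) = 1/(1 + 62.1779) = 0.0158.

0.0158


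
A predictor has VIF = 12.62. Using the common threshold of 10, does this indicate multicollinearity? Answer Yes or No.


Compare VIF = 12.62 to the threshold of 10.
12.62 >= 10, so the answer is Yes.

Yes


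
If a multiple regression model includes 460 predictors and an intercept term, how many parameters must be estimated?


Total coefficients = number of predictors + 1 (for the intercept).
= 460 + 1 = 461.

461


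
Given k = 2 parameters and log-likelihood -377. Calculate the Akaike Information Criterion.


AIC = 2*2 - 2*(-377).
= 4 + 754 = 758.

758


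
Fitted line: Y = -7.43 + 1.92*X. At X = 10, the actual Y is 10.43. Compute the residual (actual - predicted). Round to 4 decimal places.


Predicted = -7.43 + 1.92 * 10 = 11.7700.
Residual = 10.43 - 11.7700 = -1.3400.

-1.3400


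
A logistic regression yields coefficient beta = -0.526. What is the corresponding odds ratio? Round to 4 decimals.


Odds ratio = exp(beta) = exp(-0.526).
= 0.5910.

0.5910


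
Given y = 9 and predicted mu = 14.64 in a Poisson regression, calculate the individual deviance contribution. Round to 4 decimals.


First: ln(9/14.64) = -0.486533.
Then: 9 * -0.486533 = -4.378797.
y - mu = 9 - 14.64 = -5.64.
D = 2(-4.378797 - -5.64) = 2.522406, which rounds to 2.5224.

2.5224


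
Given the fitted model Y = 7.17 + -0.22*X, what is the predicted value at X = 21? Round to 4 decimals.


Predicted value:
Y = 7.17 + (-0.22)(21) = 7.17 + -4.6200 = 2.5500.

2.5500


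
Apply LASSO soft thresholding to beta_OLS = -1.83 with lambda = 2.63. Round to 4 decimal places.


Check: |-1.83| = 1.83 vs lambda = 2.63.
Since |beta| <= lambda, the coefficient is set to 0.
Soft-thresholded coefficient = 0.0000.

0.0000


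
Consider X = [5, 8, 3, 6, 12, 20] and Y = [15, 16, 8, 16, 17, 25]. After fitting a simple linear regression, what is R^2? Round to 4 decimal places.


The fitted line is Y = 8.9479 + 0.8021*X.
SSres = 23.3125, SStot = 146.8333.
R^2 = 1 - SSres/SStot = 0.8412.

0.8412


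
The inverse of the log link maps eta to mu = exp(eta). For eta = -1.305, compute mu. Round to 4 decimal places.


mu = exp(eta) = exp(-1.305).
= 0.2712.

0.2712


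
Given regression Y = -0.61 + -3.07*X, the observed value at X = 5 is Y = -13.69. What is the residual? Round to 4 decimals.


Fitted value at X = 5 is yhat = -0.61 + -3.07*5 = -15.9600.
Residual = -13.69 - -15.9600 = 2.2700.

2.2700


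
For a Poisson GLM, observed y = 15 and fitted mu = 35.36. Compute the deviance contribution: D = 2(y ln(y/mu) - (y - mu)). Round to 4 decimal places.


y/mu = 15/35.36 = 0.424208 (approx.), and ln(15/35.36) = -0.857531.
y * ln(y/mu) = 15 * -0.857531 = -12.862965.
y - mu = -20.36.
D = 2 * (-12.862965 - -20.36) = 14.994070, which rounds to 14.9941.

14.9941


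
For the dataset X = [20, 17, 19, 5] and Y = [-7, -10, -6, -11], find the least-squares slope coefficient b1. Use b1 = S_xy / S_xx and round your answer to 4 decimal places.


First compute the means: xbar = 15.2500, ybar = -8.5000.
Then S_xx = sum((xi - xbar)^2) = 144.7500.
S_xy = sum((xi - xbar)(yi - ybar)) = 39.5000.
b1 = S_xy / S_xx = 39.5000 / 144.7500 = 0.2729.

0.2729


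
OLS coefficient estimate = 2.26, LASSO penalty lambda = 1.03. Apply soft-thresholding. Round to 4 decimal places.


Check: |2.26| = 2.26 vs lambda = 1.03.
Since |beta| > lambda, coefficient = sign(beta)*(|beta| - lambda) = 1.2300.
Soft-thresholded coefficient = 1.2300.

1.2300


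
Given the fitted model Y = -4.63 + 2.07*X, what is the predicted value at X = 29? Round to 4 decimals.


Plug X = 29 into Y = -4.63 + 2.07*X:
Y = -4.63 + 60.0300 = 55.4000.

55.4000


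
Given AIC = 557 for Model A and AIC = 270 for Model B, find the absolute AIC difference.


Absolute difference = |557 - 270| = 287.
The model with lower AIC (B) is preferred.

287


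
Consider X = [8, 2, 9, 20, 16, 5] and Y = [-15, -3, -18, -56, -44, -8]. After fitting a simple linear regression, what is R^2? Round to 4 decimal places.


After computing the OLS fit (b0=6.9565, b1=-3.0957):
SSres = 33.8957, SStot = 2238.0000.
R^2 = 1 - 33.8957/2238.0000 = 0.9849.

0.9849


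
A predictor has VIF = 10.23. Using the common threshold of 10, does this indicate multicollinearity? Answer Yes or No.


The threshold is 10.
VIF = 10.23 is >= 10.
Multicollinearity indication: Yes.

Yes


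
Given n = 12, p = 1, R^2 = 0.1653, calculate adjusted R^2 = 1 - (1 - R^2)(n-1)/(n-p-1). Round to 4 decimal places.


Plug in: Adj R^2 = 1 - (1 - 0.1653) * 11/10.
= 1 - 0.8347 * 11/10
= 1 - 9.1817 / 10
= 1 - 0.9182 = 0.0818.

0.0818


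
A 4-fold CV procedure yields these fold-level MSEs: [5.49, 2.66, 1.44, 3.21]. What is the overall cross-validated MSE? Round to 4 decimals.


Add all fold MSEs: 12.8000.
Divide by k = 4: 12.8000/4 = 3.2000.

3.2000


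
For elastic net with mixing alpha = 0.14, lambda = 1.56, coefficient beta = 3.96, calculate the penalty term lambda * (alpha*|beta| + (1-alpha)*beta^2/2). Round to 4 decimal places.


alpha * |beta| = 0.14 * 3.96 = 0.5544.
(1-alpha) * beta^2/2 = 0.86 * 15.6816/2 = 6.7431.
Total = 1.56 * (0.5544 + 6.7431) = 11.3841.

11.3841


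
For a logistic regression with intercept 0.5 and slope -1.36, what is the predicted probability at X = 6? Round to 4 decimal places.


Compute z = 0.5 + (-1.36)(6) = -7.6600.
exp(-z) = 2121.7574.
P = 1/(1 + 2121.7574) = 0.0005.

0.0005


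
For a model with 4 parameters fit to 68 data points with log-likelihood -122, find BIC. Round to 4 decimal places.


Compute k*ln(n) = 4*ln(68) = 4*4.219508 = 16.878032.
Then -2*loglik = 244.
BIC = 16.878032 + 244 = 260.878032, which rounds to 260.8780.

260.8780


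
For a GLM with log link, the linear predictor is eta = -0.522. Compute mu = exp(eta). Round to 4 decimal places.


mu = exp(eta) = exp(-0.522).
= 0.5933.

0.5933


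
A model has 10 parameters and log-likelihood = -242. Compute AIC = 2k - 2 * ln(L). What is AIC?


AIC = 2*10 - 2*(-242).
= 20 + 484 = 504.

504


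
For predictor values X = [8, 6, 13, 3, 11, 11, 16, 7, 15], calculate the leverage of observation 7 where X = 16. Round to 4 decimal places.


Mean of X: xbar = 10.0000.
SXX = 150.0000.
For X = 16: h = 1/9 + (16 - 10.0000)^2/150.0000 = 0.3511.

0.3511


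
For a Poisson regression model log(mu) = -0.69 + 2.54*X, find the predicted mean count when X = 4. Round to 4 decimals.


Linear predictor: eta = -0.69 + (2.54)(4) = 9.4700.
Expected count: mu = exp(9.4700) = 12964.8872.

12964.8872


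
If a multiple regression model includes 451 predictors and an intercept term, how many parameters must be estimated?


Each predictor gets one coefficient, plus one intercept.
Total parameters = 451 + 1 = 452.

452


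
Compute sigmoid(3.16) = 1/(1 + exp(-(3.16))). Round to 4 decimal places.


First, exp(-3.1600) = 0.0424.
Then sigma(z) = 1/(1 + 0.0424) = 0.9593.

0.9593


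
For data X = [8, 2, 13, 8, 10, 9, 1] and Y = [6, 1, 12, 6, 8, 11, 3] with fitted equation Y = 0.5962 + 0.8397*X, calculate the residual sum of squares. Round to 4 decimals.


Compute predicted values, then residuals = yi - yhat_i.
Residuals: [-1.3138, -1.2756, 0.4877, -1.3138, -0.9932, 2.8465, 1.5641].
SSres = sum(residual^2) = 16.8526.

16.8526


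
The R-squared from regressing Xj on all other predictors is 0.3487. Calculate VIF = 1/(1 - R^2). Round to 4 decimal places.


Denominator: 1 - 0.3487 = 0.6513.
VIF = 1 / 0.6513 = 1.5354.

1.5354


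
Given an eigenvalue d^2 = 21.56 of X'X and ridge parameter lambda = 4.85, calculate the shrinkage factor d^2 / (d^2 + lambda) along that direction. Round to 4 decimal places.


Compute the denominator: 21.56 + 4.85 = 26.4100.
Shrinkage factor = 21.56 / 26.4100 = 0.8164.

0.8164


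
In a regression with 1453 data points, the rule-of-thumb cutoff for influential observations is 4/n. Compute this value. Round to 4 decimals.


The threshold is 4/n.
4/1453 = 0.0028.

0.0028


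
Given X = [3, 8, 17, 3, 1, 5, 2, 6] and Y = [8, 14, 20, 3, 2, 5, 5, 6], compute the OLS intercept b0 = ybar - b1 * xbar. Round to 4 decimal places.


The slope is b1 = 1.1074.
Sample means are xbar = 5.6250 and ybar = 7.8750.
Intercept: b0 = 7.8750 - (1.1074)(5.6250) = 1.6458.

1.6458


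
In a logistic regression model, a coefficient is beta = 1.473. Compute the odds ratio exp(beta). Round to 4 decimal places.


The odds ratio is computed as:
OR = e^(1.473) = 4.3623.

4.3623


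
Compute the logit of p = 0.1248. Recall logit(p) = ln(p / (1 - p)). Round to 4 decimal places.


Compute the odds: 0.1248/0.8752 = 0.1426.
Take the natural log: ln(0.1426) = -1.9477.

-1.9477


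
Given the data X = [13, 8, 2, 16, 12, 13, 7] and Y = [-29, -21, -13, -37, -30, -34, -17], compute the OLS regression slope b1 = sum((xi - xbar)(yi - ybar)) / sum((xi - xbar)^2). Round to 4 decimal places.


First compute the means: xbar = 10.1429, ybar = -25.8571.
Then S_xx = sum((xi - xbar)^2) = 134.8571.
S_xy = sum((xi - xbar)(yi - ybar)) = -248.1429.
b1 = S_xy / S_xx = -248.1429 / 134.8571 = -1.8400.

-1.8400


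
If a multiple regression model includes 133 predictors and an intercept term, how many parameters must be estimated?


Total coefficients = number of predictors + 1 (for the intercept).
= 133 + 1 = 134.

134


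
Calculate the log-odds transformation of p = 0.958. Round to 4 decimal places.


1 - p = 0.042.
p/(1-p) = 22.8095.
logit = ln(22.8095) = 3.1272.

3.1272


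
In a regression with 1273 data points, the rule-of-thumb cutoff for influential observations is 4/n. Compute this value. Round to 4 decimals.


Using the rule of thumb:
Threshold = 4 / 1273 = 0.0031.

0.0031


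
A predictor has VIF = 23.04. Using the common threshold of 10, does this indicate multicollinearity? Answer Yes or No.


Check: VIF = 23.04 vs threshold = 10.
Since 23.04 >= 10, the answer is Yes.

Yes


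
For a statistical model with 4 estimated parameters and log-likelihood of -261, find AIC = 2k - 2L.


AIC = 2k - 2*loglik = 2(4) - 2(-261).
= 8 + 522 = 530.

530


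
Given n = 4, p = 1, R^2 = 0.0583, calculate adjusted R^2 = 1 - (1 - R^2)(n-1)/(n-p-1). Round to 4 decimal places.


Using the formula:
(1 - 0.0583) = 0.9417.
Multiply by 3/2: 0.9417 * 3 = 2.8251, then 2.8251 / 2 = 1.4126.
Adj R^2 = 1 - 1.4126 = -0.4126.

-0.4126


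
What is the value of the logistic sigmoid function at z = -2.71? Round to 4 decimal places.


exp(2.7100) = 15.0293.
1 + exp(-z) = 16.0293.
sigmoid = 1/16.0293 = 0.0624.

0.0624


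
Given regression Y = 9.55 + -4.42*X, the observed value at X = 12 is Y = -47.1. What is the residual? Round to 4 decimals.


Compute yhat = 9.55 + (-4.42)(12) = -43.4900.
Residual = actual - predicted = -47.1 - -43.4900 = -3.6100.

-3.6100


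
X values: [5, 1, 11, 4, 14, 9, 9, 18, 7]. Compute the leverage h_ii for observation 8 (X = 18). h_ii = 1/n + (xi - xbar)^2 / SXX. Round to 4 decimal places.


n = 9, xbar = 8.6667.
SXX = sum((xi - xbar)^2) = 218.0000.
h = 1/9 + (18 - 8.6667)^2 / 218.0000 = 0.5107.

0.5107


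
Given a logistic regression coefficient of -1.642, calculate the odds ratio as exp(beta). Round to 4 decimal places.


The odds ratio is computed as:
OR = e^(-1.642) = 0.1936.

0.1936


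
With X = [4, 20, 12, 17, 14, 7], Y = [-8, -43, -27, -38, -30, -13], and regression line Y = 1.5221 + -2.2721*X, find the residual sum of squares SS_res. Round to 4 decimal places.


Predicted values from Y = 1.5221 + -2.2721*X.
Residuals: [-0.4337, 0.9199, -1.2569, -0.8964, 0.2873, 1.3826].
SSres = 5.4118.

5.4118


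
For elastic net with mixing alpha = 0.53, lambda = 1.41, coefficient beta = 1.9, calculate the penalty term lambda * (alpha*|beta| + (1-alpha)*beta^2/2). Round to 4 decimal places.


Compute:
L1 = 0.53 * 1.9 = 1.0070.
L2 = 0.47 * 1.9^2 / 2 = 0.8484.
Penalty = 1.41 * (1.0070 + 0.8484) = 2.6160.

2.6160


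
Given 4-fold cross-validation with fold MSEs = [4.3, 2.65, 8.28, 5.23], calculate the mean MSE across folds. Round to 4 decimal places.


Sum of fold MSEs = 20.4600.
Average = 20.4600 / 4 = 5.1150.

5.1150


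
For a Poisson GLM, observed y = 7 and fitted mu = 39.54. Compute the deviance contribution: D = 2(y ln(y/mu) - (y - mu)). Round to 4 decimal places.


First: ln(7/39.54) = -1.731403.
Then: 7 * -1.731403 = -12.119821.
y - mu = 7 - 39.54 = -32.54.
D = 2(-12.119821 - -32.54) = 40.840358, which rounds to 40.8404.

40.8404


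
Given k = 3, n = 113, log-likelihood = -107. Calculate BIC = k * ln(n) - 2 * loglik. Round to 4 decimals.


k * ln(n) = 3 * ln(113) = 3 * 4.727388 = 14.182164.
-2 * loglik = -2 * (-107) = 214.
BIC = 14.182164 + 214 = 228.182164, which rounds to 228.1822.

228.1822


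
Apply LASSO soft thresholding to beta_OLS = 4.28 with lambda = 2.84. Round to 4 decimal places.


Absolute value: |4.28| = 4.28.
Compare to lambda = 2.84.
Since |beta| > lambda, coefficient = sign(beta)*(|beta| - lambda) = 1.4400.

1.4400


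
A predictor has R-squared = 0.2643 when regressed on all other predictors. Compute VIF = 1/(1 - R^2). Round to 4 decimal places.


Using VIF = 1/(1 - R^2_j):
1 - 0.2643 = 0.7357.
VIF = 1.3592.

1.3592


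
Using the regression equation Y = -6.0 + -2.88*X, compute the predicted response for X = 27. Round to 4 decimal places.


Predicted value:
Y = -6.0 + (-2.88)(27) = -6.0 + -77.7600 = -83.7600.

-83.7600


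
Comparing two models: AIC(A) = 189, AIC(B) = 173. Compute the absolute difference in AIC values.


Compute |189 - 173| = 16.
Model B has the smaller AIC.

16


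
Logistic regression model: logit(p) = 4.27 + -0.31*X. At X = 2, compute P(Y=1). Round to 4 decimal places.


Compute z = 4.27 + (-0.31)(2) = 3.6500.
exp(-z) = 0.0260.
P = 1/(1 + 0.0260) = 0.9747.

0.9747


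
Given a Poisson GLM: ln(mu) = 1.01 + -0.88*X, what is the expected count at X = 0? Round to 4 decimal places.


Compute eta = 1.01 + -0.88 * 0 = 1.0100.
Apply inverse link: mu = e^1.0100 = 2.7456.

2.7456


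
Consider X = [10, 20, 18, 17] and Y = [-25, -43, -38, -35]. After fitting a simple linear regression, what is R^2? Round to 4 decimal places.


Fit the OLS line: b0 = -7.2599, b1 = -1.7225.
SSres = 4.3789.
SStot = 172.7500.
R^2 = 1 - 4.3789/172.7500 = 0.9747.

0.9747


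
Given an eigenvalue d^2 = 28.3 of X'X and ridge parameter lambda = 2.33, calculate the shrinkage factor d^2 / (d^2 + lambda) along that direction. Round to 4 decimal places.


Compute the denominator: 28.3 + 2.33 = 30.6300.
Shrinkage factor = 28.3 / 30.6300 = 0.9239.

0.9239


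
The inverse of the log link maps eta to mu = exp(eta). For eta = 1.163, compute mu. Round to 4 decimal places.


Apply the inverse link:
mu = e^1.163 = 3.1995.

3.1995


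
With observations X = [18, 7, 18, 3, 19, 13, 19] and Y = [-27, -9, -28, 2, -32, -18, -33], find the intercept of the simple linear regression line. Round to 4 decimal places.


First find the slope: b1 = -2.0040.
Means: xbar = 13.8571, ybar = -20.7143.
b0 = ybar - b1 * xbar = -20.7143 - -2.0040 * 13.8571 = 7.0548.

7.0548


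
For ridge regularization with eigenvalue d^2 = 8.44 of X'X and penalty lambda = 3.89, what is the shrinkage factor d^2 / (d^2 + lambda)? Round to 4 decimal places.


d^2 + lambda = 8.44 + 3.89 = 12.3300.
Shrinkage factor = 8.44/12.3300 = 0.6845.

0.6845


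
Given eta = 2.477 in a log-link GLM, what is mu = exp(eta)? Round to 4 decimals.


mu = exp(eta) = exp(2.477).
= 11.9055.

11.9055


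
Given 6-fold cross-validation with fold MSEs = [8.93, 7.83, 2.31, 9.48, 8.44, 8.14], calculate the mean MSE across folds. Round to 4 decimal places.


Add all fold MSEs: 45.1300.
Divide by k = 6: 45.1300/6 = 7.5217.

7.5217


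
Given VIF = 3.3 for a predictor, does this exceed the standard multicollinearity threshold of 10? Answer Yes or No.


The threshold is 10.
VIF = 3.3 is < 10.
Multicollinearity indication: No.

No


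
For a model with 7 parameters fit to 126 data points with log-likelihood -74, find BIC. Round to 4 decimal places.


k * ln(n) = 7 * ln(126) = 7 * 4.836282 = 33.853974.
-2 * loglik = -2 * (-74) = 148.
BIC = 33.853974 + 148 = 181.853974, which rounds to 181.8540.

181.8540


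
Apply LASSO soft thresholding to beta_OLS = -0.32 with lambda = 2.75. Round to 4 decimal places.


Check: |-0.32| = 0.32 vs lambda = 2.75.
Since |beta| <= lambda, the coefficient is set to 0.
Soft-thresholded coefficient = 0.0000.

0.0000


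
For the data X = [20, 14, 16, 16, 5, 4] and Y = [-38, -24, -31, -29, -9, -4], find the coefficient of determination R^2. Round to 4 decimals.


After computing the OLS fit (b0=2.8842, b1=-2.0307):
SSres = 9.3002, SStot = 881.5000.
R^2 = 1 - 9.3002/881.5000 = 0.9894.

0.9894


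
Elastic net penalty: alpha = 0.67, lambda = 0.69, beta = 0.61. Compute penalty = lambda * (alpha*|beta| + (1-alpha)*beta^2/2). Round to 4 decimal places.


Compute:
L1 = 0.67 * 0.61 = 0.4087.
L2 = 0.33 * 0.61^2 / 2 = 0.0614.
Penalty = 0.69 * (0.4087 + 0.0614) = 0.3244.

0.3244


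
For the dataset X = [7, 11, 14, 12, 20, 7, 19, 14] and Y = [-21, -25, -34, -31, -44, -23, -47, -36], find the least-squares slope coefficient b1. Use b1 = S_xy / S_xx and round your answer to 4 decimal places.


First compute the means: xbar = 13.0000, ybar = -32.6250.
Then S_xx = sum((xi - xbar)^2) = 164.0000.
S_xy = sum((xi - xbar)(yi - ybar)) = -315.0000.
b1 = S_xy / S_xx = -315.0000 / 164.0000 = -1.9207.

-1.9207


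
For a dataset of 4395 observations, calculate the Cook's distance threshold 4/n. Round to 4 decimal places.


Using the rule of thumb:
Threshold = 4 / 4395 = 0.0009.

0.0009


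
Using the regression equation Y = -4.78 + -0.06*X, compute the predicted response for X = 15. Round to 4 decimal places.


Plug X = 15 into Y = -4.78 + -0.06*X:
Y = -4.78 + -0.9000 = -5.6800.

-5.6800


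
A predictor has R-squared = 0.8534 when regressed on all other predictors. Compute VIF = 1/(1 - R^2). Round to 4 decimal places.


Using VIF = 1/(1 - R^2_j):
1 - 0.8534 = 0.1466.
VIF = 6.8213.

6.8213


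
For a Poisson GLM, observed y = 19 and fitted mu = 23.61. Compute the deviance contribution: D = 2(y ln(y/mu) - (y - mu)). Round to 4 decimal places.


First: ln(19/23.61) = -0.217231.
Then: 19 * -0.217231 = -4.127389.
y - mu = 19 - 23.61 = -4.61.
D = 2(-4.127389 - -4.61) = 0.965222, which rounds to 0.9652.

0.9652


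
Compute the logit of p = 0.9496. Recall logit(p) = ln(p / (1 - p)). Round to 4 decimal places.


Compute the odds: 0.9496/0.0504 = 18.8413.
Take the natural log: ln(18.8413) = 2.9360.

2.9360


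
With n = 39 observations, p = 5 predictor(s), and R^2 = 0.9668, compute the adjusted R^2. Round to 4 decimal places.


Using the formula:
(1 - 0.9668) = 0.0332.
Multiply by 38/33: 0.0332 * 38 = 1.2616, then 1.2616 / 33 = 0.0382.
Adj R^2 = 1 - 0.0382 = 0.9618.

0.9618


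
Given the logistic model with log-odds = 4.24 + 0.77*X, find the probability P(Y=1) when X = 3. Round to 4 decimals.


z = 4.24 + 0.77 * 3 = 6.5500.
Sigmoid: P = 1 / (1 + exp(-6.5500)) = 0.9986.

0.9986


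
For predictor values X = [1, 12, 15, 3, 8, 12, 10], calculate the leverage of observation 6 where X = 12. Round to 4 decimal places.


Mean of X: xbar = 8.7143.
SXX = 155.4286.
For X = 12: h = 1/7 + (12 - 8.7143)^2/155.4286 = 0.2123.

0.2123


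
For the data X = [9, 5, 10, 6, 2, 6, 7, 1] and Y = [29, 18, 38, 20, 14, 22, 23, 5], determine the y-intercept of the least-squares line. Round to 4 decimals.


Compute b1 = 3.0407 from the OLS formula.
With xbar = 5.7500 and ybar = 21.1250, the intercept is:
b0 = 21.1250 - 3.0407 * 5.7500 = 3.6407.

3.6407


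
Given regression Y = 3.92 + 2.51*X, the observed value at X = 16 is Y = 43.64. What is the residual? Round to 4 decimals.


Fitted value at X = 16 is yhat = 3.92 + 2.51*16 = 44.0800.
Residual = 43.64 - 44.0800 = -0.4400.

-0.4400


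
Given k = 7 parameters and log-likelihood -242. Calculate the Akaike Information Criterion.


AIC = 2*7 - 2*(-242).
= 14 + 484 = 498.

498


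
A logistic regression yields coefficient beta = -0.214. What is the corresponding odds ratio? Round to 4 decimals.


The odds ratio is computed as:
OR = e^(-0.214) = 0.8073.

0.8073


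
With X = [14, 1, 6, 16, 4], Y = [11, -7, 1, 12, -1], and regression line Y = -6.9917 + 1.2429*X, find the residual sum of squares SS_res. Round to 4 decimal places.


Compute predicted values, then residuals = yi - yhat_i.
Residuals: [0.5911, -1.2512, 0.5343, -0.8947, 1.0201].
SSres = sum(residual^2) = 4.0415.

4.0415


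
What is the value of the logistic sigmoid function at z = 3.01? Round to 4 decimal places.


exp(-3.0100) = 0.0493.
1 + exp(-z) = 1.0493.
sigmoid = 1/1.0493 = 0.9530.

0.9530


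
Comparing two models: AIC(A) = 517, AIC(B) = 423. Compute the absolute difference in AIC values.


Compute |517 - 423| = 94.
Model B has the smaller AIC.

94


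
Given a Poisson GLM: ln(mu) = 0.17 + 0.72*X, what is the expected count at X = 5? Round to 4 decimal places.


Compute eta = 0.17 + 0.72 * 5 = 3.7700.
Apply inverse link: mu = e^3.7700 = 43.3801.

43.3801


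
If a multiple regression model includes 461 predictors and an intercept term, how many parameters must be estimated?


Total coefficients = number of predictors + 1 (for the intercept).
= 461 + 1 = 462.

462


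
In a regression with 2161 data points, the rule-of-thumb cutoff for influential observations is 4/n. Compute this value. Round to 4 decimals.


Cook's distance cutoff = 4/n = 4/2161.
= 0.0019.

0.0019


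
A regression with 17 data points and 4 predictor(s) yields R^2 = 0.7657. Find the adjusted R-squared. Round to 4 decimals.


Plug in: Adj R^2 = 1 - (1 - 0.7657) * 16/12.
= 1 - 0.2343 * 16/12
= 1 - 3.7488 / 12
= 1 - 0.3124 = 0.6876.

0.6876


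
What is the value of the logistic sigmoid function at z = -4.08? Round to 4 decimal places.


First, exp(4.0800) = 59.1455.
Then sigma(z) = 1/(1 + 59.1455) = 0.0166.

0.0166


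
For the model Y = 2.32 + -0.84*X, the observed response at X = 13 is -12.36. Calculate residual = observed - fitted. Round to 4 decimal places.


Predicted = 2.32 + -0.84 * 13 = -8.6000.
Residual = -12.36 - -8.6000 = -3.7600.

-3.7600


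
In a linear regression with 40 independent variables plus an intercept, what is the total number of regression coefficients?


Including the intercept, the model has 40 predictor coefficients + 1 intercept.
Total = 41.

41


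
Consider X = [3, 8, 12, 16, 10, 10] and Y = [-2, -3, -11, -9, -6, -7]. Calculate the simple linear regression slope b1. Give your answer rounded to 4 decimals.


Calculate xbar = 9.8333, ybar = -6.3333.
S_xx = 92.8333, S_xy = -62.3333.
Using b1 = S_xy / S_xx = -62.3333 / 92.8333, we get b1 = -0.6715.

-0.6715


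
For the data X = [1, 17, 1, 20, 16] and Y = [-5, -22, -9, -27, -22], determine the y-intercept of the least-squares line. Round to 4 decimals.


Compute b1 = -1.0088 from the OLS formula.
With xbar = 11.0000 and ybar = -17.0000, the intercept is:
b0 = -17.0000 - -1.0088 * 11.0000 = -5.9035.

-5.9035


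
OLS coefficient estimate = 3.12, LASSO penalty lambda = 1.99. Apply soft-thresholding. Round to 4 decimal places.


Absolute value: |3.12| = 3.12.
Compare to lambda = 1.99.
Since |beta| > lambda, coefficient = sign(beta)*(|beta| - lambda) = 1.1300.

1.1300


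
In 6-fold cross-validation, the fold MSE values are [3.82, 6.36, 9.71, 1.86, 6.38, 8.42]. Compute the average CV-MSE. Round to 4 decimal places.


Add all fold MSEs: 36.5500.
Divide by k = 6: 36.5500/6 = 6.0917.

6.0917


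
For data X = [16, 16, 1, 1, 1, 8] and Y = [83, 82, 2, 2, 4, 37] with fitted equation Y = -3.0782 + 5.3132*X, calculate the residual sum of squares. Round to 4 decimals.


Compute predicted values, then residuals = yi - yhat_i.
Residuals: [1.0670, 0.0670, -0.2350, -0.2350, 1.7650, -2.4274].
SSres = sum(residual^2) = 10.2609.

10.2609


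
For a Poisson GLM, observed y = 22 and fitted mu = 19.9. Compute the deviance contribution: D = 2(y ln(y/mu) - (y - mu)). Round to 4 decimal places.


First: ln(22/19.9) = 0.100323.
Then: 22 * 0.100323 = 2.207106.
y - mu = 22 - 19.9 = 2.1.
D = 2(2.207106 - 2.1) = 0.214212, which rounds to 0.2142.

0.2142


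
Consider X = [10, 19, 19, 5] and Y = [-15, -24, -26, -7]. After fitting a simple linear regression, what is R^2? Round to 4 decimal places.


The fitted line is Y = -1.4318 + -1.2504*X.
SSres = 3.6718, SStot = 230.0000.
R^2 = 1 - SSres/SStot = 0.9840.

0.9840


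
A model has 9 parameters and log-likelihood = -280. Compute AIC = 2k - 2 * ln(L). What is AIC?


Compute:
2k = 2*9 = 18.
-2*loglik = -2*(-280) = 560.
AIC = 18 + 560 = 578.

578


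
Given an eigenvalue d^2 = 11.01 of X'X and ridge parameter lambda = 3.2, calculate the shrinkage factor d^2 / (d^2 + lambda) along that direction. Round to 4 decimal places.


d^2 + lambda = 11.01 + 3.2 = 14.2100.
Shrinkage factor = 11.01/14.2100 = 0.7748.

0.7748


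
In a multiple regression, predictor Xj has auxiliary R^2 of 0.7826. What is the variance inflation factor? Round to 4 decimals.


Using VIF = 1/(1 - R^2_j):
1 - 0.7826 = 0.2174.
VIF = 4.5998.

4.5998


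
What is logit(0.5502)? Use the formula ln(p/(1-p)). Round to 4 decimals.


1 - p = 0.4498.
p/(1-p) = 1.2232.
logit = ln(1.2232) = 0.2015.

0.2015


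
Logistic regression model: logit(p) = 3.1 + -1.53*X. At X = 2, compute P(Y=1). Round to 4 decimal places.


z = 3.1 + -1.53 * 2 = 0.0400.
Sigmoid: P = 1 / (1 + exp(-0.0400)) = 0.5100.

0.5100


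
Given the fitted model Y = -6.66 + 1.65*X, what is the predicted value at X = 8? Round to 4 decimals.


Substitute X = 8 into the equation:
Y = -6.66 + 1.65 * 8 = -6.66 + 13.2000 = 6.5400.

6.5400


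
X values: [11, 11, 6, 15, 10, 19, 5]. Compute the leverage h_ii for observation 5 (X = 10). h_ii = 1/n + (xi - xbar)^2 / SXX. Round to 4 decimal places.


Compute xbar = 11.0000 with n = 7 observations.
SXX = 142.0000.
Leverage = 1/7 + (10 - 11.0000)^2/142.0000 = 0.1499.

0.1499


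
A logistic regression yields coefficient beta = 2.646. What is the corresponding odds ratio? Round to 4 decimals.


The odds ratio is computed as:
OR = e^(2.646) = 14.0975.

14.0975


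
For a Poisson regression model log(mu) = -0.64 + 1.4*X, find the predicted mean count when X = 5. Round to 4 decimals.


Compute eta = -0.64 + 1.4 * 5 = 6.3600.
Apply inverse link: mu = e^6.3600 = 578.2464.

578.2464


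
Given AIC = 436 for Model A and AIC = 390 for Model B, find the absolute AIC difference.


Absolute difference = |436 - 390| = 46.
The model with lower AIC (B) is preferred.

46


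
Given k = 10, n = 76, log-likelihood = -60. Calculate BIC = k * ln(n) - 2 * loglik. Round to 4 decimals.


k * ln(n) = 10 * ln(76) = 10 * 4.330733 = 43.307330.
-2 * loglik = -2 * (-60) = 120.
BIC = 43.307330 + 120 = 163.307330, which rounds to 163.3073.

163.3073


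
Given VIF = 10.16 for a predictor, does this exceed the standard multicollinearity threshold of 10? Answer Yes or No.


The threshold is 10.
VIF = 10.16 is >= 10.
Multicollinearity indication: Yes.

Yes


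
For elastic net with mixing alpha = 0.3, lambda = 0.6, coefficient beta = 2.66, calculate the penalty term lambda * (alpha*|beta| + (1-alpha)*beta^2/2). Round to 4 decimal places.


Compute:
L1 = 0.3 * 2.66 = 0.7980.
L2 = 0.7 * 2.66^2 / 2 = 2.4765.
Penalty = 0.6 * (0.7980 + 2.4765) = 1.9647.

1.9647


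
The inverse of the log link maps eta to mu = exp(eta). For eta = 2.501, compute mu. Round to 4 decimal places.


The inverse log link gives:
mu = exp(2.501) = 12.1947.

12.1947


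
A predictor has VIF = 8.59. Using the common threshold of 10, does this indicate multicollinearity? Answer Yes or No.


The threshold is 10.
VIF = 8.59 is < 10.
Multicollinearity indication: No.

No


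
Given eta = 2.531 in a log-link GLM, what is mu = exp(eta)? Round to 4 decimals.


The inverse log link gives:
mu = exp(2.531) = 12.5661.

12.5661


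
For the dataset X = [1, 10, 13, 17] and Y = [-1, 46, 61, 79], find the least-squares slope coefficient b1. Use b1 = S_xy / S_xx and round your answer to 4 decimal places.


First compute the means: xbar = 10.2500, ybar = 46.2500.
Then S_xx = sum((xi - xbar)^2) = 138.7500.
S_xy = sum((xi - xbar)(yi - ybar)) = 698.7500.
b1 = S_xy / S_xx = 698.7500 / 138.7500 = 5.0360.

5.0360


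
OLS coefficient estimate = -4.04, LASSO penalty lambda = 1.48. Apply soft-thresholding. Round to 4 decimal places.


|beta_OLS| = 4.04.
lambda = 1.48.
Since |beta| > lambda, coefficient = sign(beta)*(|beta| - lambda) = -2.5600.
Result = -2.5600.

-2.5600


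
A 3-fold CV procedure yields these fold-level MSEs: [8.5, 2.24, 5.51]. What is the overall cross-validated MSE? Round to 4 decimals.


Total MSE across folds = 16.2500.
CV-MSE = 16.2500/3 = 5.4167.

5.4167


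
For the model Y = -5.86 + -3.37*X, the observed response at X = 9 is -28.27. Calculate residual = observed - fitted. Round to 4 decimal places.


Compute yhat = -5.86 + (-3.37)(9) = -36.1900.
Residual = actual - predicted = -28.27 - -36.1900 = 7.9200.

7.9200


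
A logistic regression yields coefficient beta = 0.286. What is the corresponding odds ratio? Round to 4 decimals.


Odds ratio = exp(beta) = exp(0.286).
= 1.3311.

1.3311


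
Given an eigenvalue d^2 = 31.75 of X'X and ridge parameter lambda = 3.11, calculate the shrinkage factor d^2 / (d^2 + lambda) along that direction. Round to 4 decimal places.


Denominator = d^2 + lambda = 31.75 + 3.11 = 34.8600.
Shrinkage = 31.75 / 34.8600 = 0.9108.

0.9108


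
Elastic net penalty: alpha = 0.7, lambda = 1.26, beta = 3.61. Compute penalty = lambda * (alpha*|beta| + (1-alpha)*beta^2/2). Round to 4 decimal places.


alpha * |beta| = 0.7 * 3.61 = 2.5270.
(1-alpha) * beta^2/2 = 0.3 * 13.0321/2 = 1.9548.
Total = 1.26 * (2.5270 + 1.9548) = 5.6471.

5.6471


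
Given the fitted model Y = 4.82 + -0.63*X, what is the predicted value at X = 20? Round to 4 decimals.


Substitute X = 20 into the equation:
Y = 4.82 + -0.63 * 20 = 4.82 + -12.6000 = -7.7800.

-7.7800


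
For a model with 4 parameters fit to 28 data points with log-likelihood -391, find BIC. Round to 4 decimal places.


k * ln(n) = 4 * ln(28) = 4 * 3.332205 = 13.328820.
-2 * loglik = -2 * (-391) = 782.
BIC = 13.328820 + 782 = 795.328820, which rounds to 795.3288.

795.3288


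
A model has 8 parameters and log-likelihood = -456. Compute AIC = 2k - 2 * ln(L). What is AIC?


AIC = 2*8 - 2*(-456).
= 16 + 912 = 928.

928


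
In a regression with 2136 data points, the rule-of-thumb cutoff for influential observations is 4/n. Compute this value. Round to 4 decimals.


Using the rule of thumb:
Threshold = 4 / 2136 = 0.0019.

0.0019


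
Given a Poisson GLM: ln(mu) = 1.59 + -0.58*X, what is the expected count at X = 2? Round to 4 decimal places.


eta = 1.59 + -0.58 * 2 = 0.4300.
mu = exp(0.4300) = 1.5373.

1.5373


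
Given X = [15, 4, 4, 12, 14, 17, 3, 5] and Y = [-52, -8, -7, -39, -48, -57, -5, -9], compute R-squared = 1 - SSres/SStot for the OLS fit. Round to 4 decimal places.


The fitted line is Y = 8.3153 + -3.9395*X.
SSres = 14.0127, SStot = 3668.8750.
R^2 = 1 - SSres/SStot = 0.9962.

0.9962


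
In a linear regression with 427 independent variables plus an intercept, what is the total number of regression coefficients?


Total coefficients = number of predictors + 1 (for the intercept).
= 427 + 1 = 428.

428


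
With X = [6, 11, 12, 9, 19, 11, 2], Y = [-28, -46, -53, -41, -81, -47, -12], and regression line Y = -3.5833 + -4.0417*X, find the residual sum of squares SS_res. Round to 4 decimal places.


Predicted values from Y = -3.5833 + -4.0417*X.
Residuals: [-0.1665, 2.0420, -0.9163, -1.0414, -0.6244, 1.0420, -0.3333].
SSres = 7.7083.

7.7083


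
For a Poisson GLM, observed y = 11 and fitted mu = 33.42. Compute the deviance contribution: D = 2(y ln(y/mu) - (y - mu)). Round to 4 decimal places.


y/mu = 11/33.42 = 0.329144 (approx.), and ln(11/33.42) = -1.111259.
y * ln(y/mu) = 11 * -1.111259 = -12.223849.
y - mu = -22.42.
D = 2 * (-12.223849 - -22.42) = 20.392302, which rounds to 20.3923.

20.3923


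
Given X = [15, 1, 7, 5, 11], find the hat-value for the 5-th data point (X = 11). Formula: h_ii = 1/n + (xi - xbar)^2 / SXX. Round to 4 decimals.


n = 5, xbar = 7.8000.
SXX = sum((xi - xbar)^2) = 116.8000.
h = 1/5 + (11 - 7.8000)^2 / 116.8000 = 0.2877.

0.2877


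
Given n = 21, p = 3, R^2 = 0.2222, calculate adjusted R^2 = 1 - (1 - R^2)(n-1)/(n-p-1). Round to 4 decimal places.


Using the formula:
(1 - 0.2222) = 0.7778.
Multiply by 20/17: 0.7778 * 20 = 15.5560, then 15.5560 / 17 = 0.9151.
Adj R^2 = 1 - 0.9151 = 0.0849.

0.0849


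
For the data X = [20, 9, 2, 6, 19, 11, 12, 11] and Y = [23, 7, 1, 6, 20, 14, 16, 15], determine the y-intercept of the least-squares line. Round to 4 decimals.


Compute b1 = 1.1918 from the OLS formula.
With xbar = 11.2500 and ybar = 12.7500, the intercept is:
b0 = 12.7500 - 1.1918 * 11.2500 = -0.6575.

-0.6575


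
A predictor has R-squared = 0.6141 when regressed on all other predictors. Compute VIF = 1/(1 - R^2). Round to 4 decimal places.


Denominator: 1 - 0.6141 = 0.3859.
VIF = 1 / 0.3859 = 2.5913.

2.5913


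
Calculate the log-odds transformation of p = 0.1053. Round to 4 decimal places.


1 - p = 0.8947.
p/(1-p) = 0.1177.
logit = ln(0.1177) = -2.1397.

-2.1397


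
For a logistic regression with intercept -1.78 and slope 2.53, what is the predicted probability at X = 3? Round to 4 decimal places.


Linear predictor: z = -1.78 + 2.53 * 3 = 5.8100.
P = 1/(1 + exp(-5.8100)) = 1/(1 + 0.0030) = 0.9970.

0.9970


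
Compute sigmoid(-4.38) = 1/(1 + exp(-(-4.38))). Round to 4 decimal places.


exp(4.3800) = 79.8380.
1 + exp(-z) = 80.8380.
sigmoid = 1/80.8380 = 0.0124.

0.0124


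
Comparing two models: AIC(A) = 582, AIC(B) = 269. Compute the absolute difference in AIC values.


|AIC_A - AIC_B| = |582 - 269| = 313.
Model B is preferred (lower AIC).

313


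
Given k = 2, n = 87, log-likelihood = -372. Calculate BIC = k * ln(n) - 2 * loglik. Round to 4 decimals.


k * ln(n) = 2 * ln(87) = 2 * 4.465908 = 8.931816.
-2 * loglik = -2 * (-372) = 744.
BIC = 8.931816 + 744 = 752.931816, which rounds to 752.9318.

752.9318


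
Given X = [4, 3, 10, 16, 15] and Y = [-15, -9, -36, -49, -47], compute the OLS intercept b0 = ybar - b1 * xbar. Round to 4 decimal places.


Compute b1 = -3.0193 from the OLS formula.
With xbar = 9.6000 and ybar = -31.2000, the intercept is:
b0 = -31.2000 - -3.0193 * 9.6000 = -2.2149.

-2.2149


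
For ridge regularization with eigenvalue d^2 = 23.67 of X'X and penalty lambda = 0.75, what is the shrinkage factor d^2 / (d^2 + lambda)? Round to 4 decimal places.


Denominator = d^2 + lambda = 23.67 + 0.75 = 24.4200.
Shrinkage = 23.67 / 24.4200 = 0.9693.

0.9693


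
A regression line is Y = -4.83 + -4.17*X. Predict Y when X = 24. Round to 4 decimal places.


Substitute X = 24 into the equation:
Y = -4.83 + -4.17 * 24 = -4.83 + -100.0800 = -104.9100.

-104.9100


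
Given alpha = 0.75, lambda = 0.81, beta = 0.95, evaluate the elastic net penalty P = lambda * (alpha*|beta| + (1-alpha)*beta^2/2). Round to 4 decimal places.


alpha * |beta| = 0.75 * 0.95 = 0.7125.
(1-alpha) * beta^2/2 = 0.25 * 0.9025/2 = 0.1128.
Total = 0.81 * (0.7125 + 0.1128) = 0.6685.

0.6685


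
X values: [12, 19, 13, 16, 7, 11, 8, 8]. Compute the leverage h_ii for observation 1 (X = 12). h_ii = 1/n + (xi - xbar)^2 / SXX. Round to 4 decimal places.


n = 8, xbar = 11.7500.
SXX = sum((xi - xbar)^2) = 123.5000.
h = 1/8 + (12 - 11.7500)^2 / 123.5000 = 0.1255.

0.1255


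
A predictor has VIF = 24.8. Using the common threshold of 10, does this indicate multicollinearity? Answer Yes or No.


Compare VIF = 24.8 to the threshold of 10.
24.8 >= 10, so the answer is Yes.

Yes


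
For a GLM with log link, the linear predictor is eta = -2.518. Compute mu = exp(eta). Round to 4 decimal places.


mu = exp(eta) = exp(-2.518).
= 0.0806.

0.0806


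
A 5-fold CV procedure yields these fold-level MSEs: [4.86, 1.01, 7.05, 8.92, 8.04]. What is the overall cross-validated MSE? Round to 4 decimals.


Total MSE across folds = 29.8800.
CV-MSE = 29.8800/5 = 5.9760.

5.9760


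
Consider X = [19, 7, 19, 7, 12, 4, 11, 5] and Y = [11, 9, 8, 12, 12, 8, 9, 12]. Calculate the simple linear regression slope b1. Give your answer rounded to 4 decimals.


The sample means are xbar = 10.5000 and ybar = 10.1250.
Compute S_xx = 244.0000 and S_xy = -7.5000.
Slope b1 = S_xy / S_xx = -7.5000 / 244.0000 = -0.0307.

-0.0307


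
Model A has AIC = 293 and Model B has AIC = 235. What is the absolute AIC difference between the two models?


Compute |293 - 235| = 58.
Model B has the smaller AIC.

58


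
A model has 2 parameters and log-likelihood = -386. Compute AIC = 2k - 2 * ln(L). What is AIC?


AIC = 2k - 2*loglik = 2(2) - 2(-386).
= 4 + 772 = 776.

776


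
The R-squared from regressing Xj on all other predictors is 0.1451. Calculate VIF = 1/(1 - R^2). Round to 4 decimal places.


VIF = 1 / (1 - 0.1451).
= 1 / 0.8549 = 1.1697.

1.1697


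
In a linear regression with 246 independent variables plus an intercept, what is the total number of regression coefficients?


Each predictor gets one coefficient, plus one intercept.
Total parameters = 246 + 1 = 247.

247


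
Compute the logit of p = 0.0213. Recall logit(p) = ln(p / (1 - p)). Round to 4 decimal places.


1 - p = 0.9787.
p/(1-p) = 0.0218.
logit = ln(0.0218) = -3.8275.

-3.8275


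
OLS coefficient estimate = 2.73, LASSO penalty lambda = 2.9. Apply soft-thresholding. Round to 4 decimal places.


Check: |2.73| = 2.73 vs lambda = 2.9.
Since |beta| <= lambda, the coefficient is set to 0.
Soft-thresholded coefficient = 0.0000.

0.0000


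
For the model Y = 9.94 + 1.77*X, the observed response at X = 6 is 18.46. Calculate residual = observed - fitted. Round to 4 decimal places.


Fitted value at X = 6 is yhat = 9.94 + 1.77*6 = 20.5600.
Residual = 18.46 - 20.5600 = -2.1000.

-2.1000


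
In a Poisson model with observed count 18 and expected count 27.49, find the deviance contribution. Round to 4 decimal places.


y/mu = 18/27.49 = 0.654784 (approx.), and ln(18/27.49) = -0.423451.
y * ln(y/mu) = 18 * -0.423451 = -7.622118.
y - mu = -9.49.
D = 2 * (-7.622118 - -9.49) = 3.735764, which rounds to 3.7358.

3.7358


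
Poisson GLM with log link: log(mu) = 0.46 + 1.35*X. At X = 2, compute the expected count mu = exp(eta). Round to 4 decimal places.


Linear predictor: eta = 0.46 + (1.35)(2) = 3.1600.
Expected count: mu = exp(3.1600) = 23.5706.

23.5706


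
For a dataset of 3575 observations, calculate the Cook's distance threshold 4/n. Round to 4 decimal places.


The threshold is 4/n.
4/3575 = 0.0011.

0.0011
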